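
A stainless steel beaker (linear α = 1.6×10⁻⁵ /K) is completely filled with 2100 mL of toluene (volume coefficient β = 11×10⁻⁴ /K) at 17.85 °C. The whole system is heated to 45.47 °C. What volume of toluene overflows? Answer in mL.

61.0 mL

The beaker also expands: β_container ≈ 3α = 4.8×10⁻⁵ /K
Net overflow = V₀(β_liq − 3α_cont)ΔT
β − 3α = 1.10×10⁻³ − 4.8×10⁻⁵ = 1.052×10⁻³ /K; ΔT = 27.62 K
ΔV = 2100 × 1.052×10⁻³ × 27.62 = 61.0 mL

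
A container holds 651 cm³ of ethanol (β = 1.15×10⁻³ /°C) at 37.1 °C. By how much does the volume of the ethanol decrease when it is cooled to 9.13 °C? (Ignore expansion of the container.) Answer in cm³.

|ΔT| = |9.13 − 37.1| = 27.97 K
ΔV = βV₀ΔT = (1.15×10⁻³)(651)(27.97) = 20.9 cm³

ΔV = 20.9 cm³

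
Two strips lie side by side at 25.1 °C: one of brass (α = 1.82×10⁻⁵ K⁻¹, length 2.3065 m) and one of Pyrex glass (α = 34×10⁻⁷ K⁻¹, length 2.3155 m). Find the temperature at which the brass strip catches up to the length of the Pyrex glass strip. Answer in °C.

Equal length when α₁L₁ΔT − α₂L₂ΔT = L₂ − L₁ = 9.00×10⁻³ m
α₁L₁ = 4.19783×10⁻⁵, α₂L₂ = 7.8727×10⁻⁶ → Δ(αL) = 3.41056×10⁻⁵ m/K
ΔT = 9.00×10⁻³ / 3.41056×10⁻⁵ = 263.886 K, so T = 25.1 + 263.886 = 288.986 °C

T = 289.0 °C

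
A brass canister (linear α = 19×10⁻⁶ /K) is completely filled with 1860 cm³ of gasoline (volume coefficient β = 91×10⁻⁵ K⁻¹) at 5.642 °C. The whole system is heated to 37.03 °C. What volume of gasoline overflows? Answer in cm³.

49.8 cm³

The canister also expands: β_container ≈ 3α = 5.7×10⁻⁵ /K
Net overflow = V₀(β_liq − 3α_cont)ΔT
β − 3α = 9.10×10⁻⁴ − 5.7×10⁻⁵ = 8.53×10⁻⁴ /K; ΔT = 31.388 K
ΔV = 1860 × 8.53×10⁻⁴ × 31.388 = 49.8 cm³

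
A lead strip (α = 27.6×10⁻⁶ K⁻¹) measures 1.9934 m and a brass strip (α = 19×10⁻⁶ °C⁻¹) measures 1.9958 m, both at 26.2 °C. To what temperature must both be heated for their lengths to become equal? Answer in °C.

L₁(1 + α₁ΔT) = L₂(1 + α₂ΔT) ⇒ ΔT = (L₂ − L₁)/(α₁L₁ − α₂L₂)
L₂ − L₁ = 1.9958 − 1.9934 = 2.40×10⁻³ m
α₁L₁ − α₂L₂ = 27.6×10⁻⁶×1.9934 − 19×10⁻⁶×1.9958 = 1.709764×10⁻⁵ m/K
ΔT = 2.40×10⁻³ / 1.709764×10⁻⁵ = 140.370 K
T = 26.2 + 140.370 = 166.570 °C

T = 166.6 °C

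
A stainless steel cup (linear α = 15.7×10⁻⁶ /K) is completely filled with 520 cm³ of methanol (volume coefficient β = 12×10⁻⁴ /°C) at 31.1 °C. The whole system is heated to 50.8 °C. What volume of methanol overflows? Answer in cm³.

The cup also expands: β_container ≈ 3α = 4.71×10⁻⁵ /K
Net overflow = V₀(β_liq − 3α_cont)ΔT
β − 3α = 1.20×10⁻³ − 4.71×10⁻⁵ = 1.1529×10⁻³ /K; ΔT = 19.7 K
ΔV = 520 × 1.1529×10⁻³ × 19.7 = 11.8 cm³

11.8 cm³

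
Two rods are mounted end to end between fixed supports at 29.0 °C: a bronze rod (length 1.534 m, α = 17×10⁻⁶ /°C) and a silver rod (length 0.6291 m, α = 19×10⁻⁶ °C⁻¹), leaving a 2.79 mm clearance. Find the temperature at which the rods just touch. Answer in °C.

Gap closes when ΔL₁ + ΔL₂ = 2.79 mm = 2.79×10⁻³ m
(α₁L₁ + α₂L₂)ΔT = g
α₁L₁ + α₂L₂ = 17×10⁻⁶×1.534 + 19×10⁻⁶×0.6291 = 3.80309×10⁻⁵ m/K
ΔT = 2.79×10⁻³ / 3.80309×10⁻⁵ = 73.36 K
T = 29.0 + 73.36 = 102.36 °C

T = 102 °C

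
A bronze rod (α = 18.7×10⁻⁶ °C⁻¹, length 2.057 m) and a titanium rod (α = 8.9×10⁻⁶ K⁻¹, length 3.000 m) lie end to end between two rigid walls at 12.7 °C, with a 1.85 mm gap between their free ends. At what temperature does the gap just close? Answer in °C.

T = 41.1 °C

α₁L₁ = 3.84659×10⁻⁵ m/K, α₂L₂ = 2.670×10⁻⁵ m/K → total 6.51659×10⁻⁵ m/K
ΔT = g/(α₁L₁+α₂L₂) = 1.85×10⁻³ / 6.51659×10⁻⁵ = 28.389 K
T = 12.7 + 28.389 = 41.089 °C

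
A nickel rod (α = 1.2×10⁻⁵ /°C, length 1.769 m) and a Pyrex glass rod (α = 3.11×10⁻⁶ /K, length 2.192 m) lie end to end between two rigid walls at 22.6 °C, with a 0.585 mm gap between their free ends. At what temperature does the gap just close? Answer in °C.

T = 43.5 °C

Gap closes when ΔL₁ + ΔL₂ = 0.585 mm = 5.85×10⁻⁴ m
(α₁L₁ + α₂L₂)ΔT = g
α₁L₁ + α₂L₂ = 1.2×10⁻⁵×1.769 + 3.11×10⁻⁶×2.192 = 2.804512×10⁻⁵ m/K
ΔT = 5.85×10⁻⁴ / 2.804512×10⁻⁵ = 20.859 K
T = 22.6 + 20.859 = 43.459 °C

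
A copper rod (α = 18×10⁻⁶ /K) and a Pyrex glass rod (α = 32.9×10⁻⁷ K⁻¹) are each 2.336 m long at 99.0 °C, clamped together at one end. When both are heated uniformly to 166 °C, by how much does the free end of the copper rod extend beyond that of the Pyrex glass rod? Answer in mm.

2.30 mm

ΔT = 67.0 K
copper: ΔL = 18×10⁻⁶ × 2.336 m × 67.0 = 2.8172×10⁻³ m = 2.8172 mm
Pyrex glass: ΔL = 32.9×10⁻⁷ × 2.336 m × 67.0 = 5.1492×10⁻⁴ m = 0.51492 mm
difference = 2.8172 − 0.51492 = 2.30228 mm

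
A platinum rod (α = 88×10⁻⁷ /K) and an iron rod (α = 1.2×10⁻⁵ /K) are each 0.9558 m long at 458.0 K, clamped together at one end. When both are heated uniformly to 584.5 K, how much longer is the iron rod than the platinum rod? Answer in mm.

0.387 mm

ΔT = 126.5 K
platinum: ΔL = 88×10⁻⁷ × 0.9558 m × 126.5 = 1.0640×10⁻³ m = 1.0640 mm
iron: ΔL = 1.2×10⁻⁵ × 0.9558 m × 126.5 = 1.4509×10⁻³ m = 1.4509 mm
difference = 1.4509 − 1.0640 = 0.3869 mm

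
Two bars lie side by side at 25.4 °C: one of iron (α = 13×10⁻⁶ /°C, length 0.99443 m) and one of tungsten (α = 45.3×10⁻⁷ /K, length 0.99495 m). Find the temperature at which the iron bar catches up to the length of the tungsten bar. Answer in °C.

Equal length when α₁L₁ΔT − α₂L₂ΔT = L₂ − L₁ = 5.20×10⁻⁴ m
α₁L₁ = 1.292759×10⁻⁵, α₂L₂ = 4.5071235×10⁻⁶ → Δ(αL) = 8.4204665×10⁻⁶ m/K
ΔT = 5.20×10⁻⁴ / 8.4204665×10⁻⁶ = 61.7543 K, so T = 25.4 + 61.7543 = 87.1543 °C

T = 87.15 °C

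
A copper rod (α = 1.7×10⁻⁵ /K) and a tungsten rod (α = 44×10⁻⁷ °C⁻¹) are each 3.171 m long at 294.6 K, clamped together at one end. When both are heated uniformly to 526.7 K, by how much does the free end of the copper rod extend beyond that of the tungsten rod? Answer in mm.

9.27 mm

ΔT = 232.1 K
copper: ΔL = 1.7×10⁻⁵ × 3.171 m × 232.1 = 1.2512×10⁻² m = 12.512 mm
tungsten: ΔL = 44×10⁻⁷ × 3.171 m × 232.1 = 3.2384×10⁻³ m = 3.2384 mm
difference = 12.512 − 3.2384 = 9.2736 mm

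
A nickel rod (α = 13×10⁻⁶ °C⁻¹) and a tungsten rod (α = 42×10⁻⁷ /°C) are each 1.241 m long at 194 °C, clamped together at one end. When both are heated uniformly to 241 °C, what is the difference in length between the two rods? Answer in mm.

ΔT = 47 K
nickel: ΔL = 13×10⁻⁶ × 1.241 m × 47 = 7.5825×10⁻⁴ m = 0.75825 mm
tungsten: ΔL = 42×10⁻⁷ × 1.241 m × 47 = 2.4497×10⁻⁴ m = 0.24497 mm
difference = 0.75825 − 0.24497 = 0.51328 mm

0.513 mm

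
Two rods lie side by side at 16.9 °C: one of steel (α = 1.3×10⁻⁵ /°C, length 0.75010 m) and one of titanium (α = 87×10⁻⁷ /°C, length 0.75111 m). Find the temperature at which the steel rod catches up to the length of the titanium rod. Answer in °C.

Equal length when α₁L₁ΔT − α₂L₂ΔT = L₂ − L₁ = 1.01×10⁻³ m
α₁L₁ = 9.7513×10⁻⁶, α₂L₂ = 6.534657×10⁻⁶ → Δ(αL) = 3.216643×10⁻⁶ m/K
ΔT = 1.01×10⁻³ / 3.216643×10⁻⁶ = 313.992 K, so T = 16.9 + 313.992 = 330.892 °C

T = 330.9 °C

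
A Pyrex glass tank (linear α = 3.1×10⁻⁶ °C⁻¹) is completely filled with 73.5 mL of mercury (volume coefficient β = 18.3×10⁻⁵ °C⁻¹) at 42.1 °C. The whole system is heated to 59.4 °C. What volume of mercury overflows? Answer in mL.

0.221 mL

The tank also expands: β_container ≈ 3α = 9.3×10⁻⁶ /K
Net overflow = V₀(β_liq − 3α_cont)ΔT
β − 3α = 1.83×10⁻⁴ − 9.3×10⁻⁶ = 1.737×10⁻⁴ /K; ΔT = 17.3 K
ΔV = 73.5 × 1.737×10⁻⁴ × 17.3 = 0.221 mL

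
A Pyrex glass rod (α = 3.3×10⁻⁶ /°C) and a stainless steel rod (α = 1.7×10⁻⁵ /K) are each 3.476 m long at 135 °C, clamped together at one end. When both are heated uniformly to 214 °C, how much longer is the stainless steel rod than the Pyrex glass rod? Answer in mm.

ΔT = 79 K
Pyrex glass: ΔL = 3.3×10⁻⁶ × 3.476 m × 79 = 9.0619×10⁻⁴ m = 0.90619 mm
stainless steel: ΔL = 1.7×10⁻⁵ × 3.476 m × 79 = 4.6683×10⁻³ m = 4.6683 mm
difference = 4.6683 − 0.90619 = 3.76211 mm

3.76 mm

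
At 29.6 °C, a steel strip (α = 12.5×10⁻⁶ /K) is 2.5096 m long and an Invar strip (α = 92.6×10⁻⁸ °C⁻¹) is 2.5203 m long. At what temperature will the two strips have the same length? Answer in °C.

L₁(1 + α₁ΔT) = L₂(1 + α₂ΔT) ⇒ ΔT = (L₂ − L₁)/(α₁L₁ − α₂L₂)
L₂ − L₁ = 2.5203 − 2.5096 = 1.07×10⁻² m
α₁L₁ − α₂L₂ = 12.5×10⁻⁶×2.5096 − 92.6×10⁻⁸×2.5203 = 2.90362022×10⁻⁵ m/K
ΔT = 1.07×10⁻² / 2.90362022×10⁻⁵ = 368.505 K
T = 29.6 + 368.505 = 398.105 °C

T = 398.1 °C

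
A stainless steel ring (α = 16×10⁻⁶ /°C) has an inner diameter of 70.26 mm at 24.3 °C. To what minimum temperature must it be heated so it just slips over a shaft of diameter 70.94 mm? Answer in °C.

Required Δd = 70.94 − 70.26 = 0.68 mm
Δd = αd₀ΔT ⇒ ΔT = Δd/(αd₀) = 0.68 / (16×10⁻⁶ × 70.26) = 604.90 K
T_min = 24.3 + 604.90 = 629.20 °C

T = 629 °C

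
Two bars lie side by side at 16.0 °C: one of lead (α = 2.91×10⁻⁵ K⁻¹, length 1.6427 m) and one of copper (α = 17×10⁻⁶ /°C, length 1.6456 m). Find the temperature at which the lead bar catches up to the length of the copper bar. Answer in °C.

T = 162.3 °C

Equal length when α₁L₁ΔT − α₂L₂ΔT = L₂ − L₁ = 2.90×10⁻³ m
α₁L₁ = 4.780257×10⁻⁵, α₂L₂ = 2.79752×10⁻⁵ → Δ(αL) = 1.982737×10⁻⁵ m/K
ΔT = 2.90×10⁻³ / 1.982737×10⁻⁵ = 146.262 K, so T = 16.0 + 146.262 = 162.262 °C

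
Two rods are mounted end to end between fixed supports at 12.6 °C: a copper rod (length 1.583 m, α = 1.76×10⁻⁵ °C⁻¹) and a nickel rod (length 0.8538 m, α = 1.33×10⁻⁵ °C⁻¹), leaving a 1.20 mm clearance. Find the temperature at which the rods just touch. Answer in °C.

Gap closes when ΔL₁ + ΔL₂ = 1.20 mm = 1.20×10⁻³ m
(α₁L₁ + α₂L₂)ΔT = g
α₁L₁ + α₂L₂ = 1.76×10⁻⁵×1.583 + 1.33×10⁻⁵×0.8538 = 3.921634×10⁻⁵ m/K
ΔT = 1.20×10⁻³ / 3.921634×10⁻⁵ = 30.599 K
T = 12.6 + 30.599 = 43.199 °C

T = 43.2 °C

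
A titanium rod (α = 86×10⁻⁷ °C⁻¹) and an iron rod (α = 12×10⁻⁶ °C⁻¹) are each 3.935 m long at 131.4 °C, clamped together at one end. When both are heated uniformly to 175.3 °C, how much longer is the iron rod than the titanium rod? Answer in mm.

ΔT = 43.9 K
titanium: ΔL = 86×10⁻⁷ × 3.935 m × 43.9 = 1.4856×10⁻³ m = 1.4856 mm
iron: ΔL = 12×10⁻⁶ × 3.935 m × 43.9 = 2.0730×10⁻³ m = 2.0730 mm
difference = 2.0730 − 1.4856 = 0.5874 mm

0.587 mm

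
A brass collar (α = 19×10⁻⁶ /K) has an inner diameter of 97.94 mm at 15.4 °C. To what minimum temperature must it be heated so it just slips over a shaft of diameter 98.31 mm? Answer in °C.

Required Δd = 98.31 − 97.94 = 0.37 mm
Δd = αd₀ΔT ⇒ ΔT = Δd/(αd₀) = 0.37 / (19×10⁻⁶ × 97.94) = 198.83 K
T_min = 15.4 + 198.83 = 214.23 °C

T = 214 °C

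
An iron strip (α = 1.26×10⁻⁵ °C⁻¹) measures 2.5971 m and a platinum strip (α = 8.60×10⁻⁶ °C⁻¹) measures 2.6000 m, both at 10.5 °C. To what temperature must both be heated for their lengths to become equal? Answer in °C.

Equal length when α₁L₁ΔT − α₂L₂ΔT = L₂ − L₁ = 2.90×10⁻³ m
α₁L₁ = 3.272346×10⁻⁵, α₂L₂ = 2.236×10⁻⁵ → Δ(αL) = 1.036346×10⁻⁵ m/K
ΔT = 2.90×10⁻³ / 1.036346×10⁻⁵ = 279.829 K, so T = 10.5 + 279.829 = 290.329 °C

T = 290.3 °C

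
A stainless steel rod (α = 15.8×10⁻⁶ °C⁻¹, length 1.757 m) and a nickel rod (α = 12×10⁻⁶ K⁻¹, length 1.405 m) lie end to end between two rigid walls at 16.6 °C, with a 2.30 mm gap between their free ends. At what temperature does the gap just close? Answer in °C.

α₁L₁ = 2.77606×10⁻⁵ m/K, α₂L₂ = 1.686×10⁻⁵ m/K → total 4.46206×10⁻⁵ m/K
ΔT = g/(α₁L₁+α₂L₂) = 2.30×10⁻³ / 4.46206×10⁻⁵ = 51.546 K
T = 16.6 + 51.546 = 68.146 °C

T = 68.1 °C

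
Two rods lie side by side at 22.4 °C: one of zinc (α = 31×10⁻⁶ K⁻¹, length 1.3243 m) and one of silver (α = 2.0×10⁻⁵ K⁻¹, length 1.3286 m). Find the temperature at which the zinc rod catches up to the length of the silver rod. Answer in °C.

T = 319.3 °C

L₁(1 + α₁ΔT) = L₂(1 + α₂ΔT) ⇒ ΔT = (L₂ − L₁)/(α₁L₁ − α₂L₂)
L₂ − L₁ = 1.3286 − 1.3243 = 4.30×10⁻³ m
α₁L₁ − α₂L₂ = 31×10⁻⁶×1.3243 − 2.0×10⁻⁵×1.3286 = 1.44813×10⁻⁵ m/K
ΔT = 4.30×10⁻³ / 1.44813×10⁻⁵ = 296.935 K
T = 22.4 + 296.935 = 319.335 °C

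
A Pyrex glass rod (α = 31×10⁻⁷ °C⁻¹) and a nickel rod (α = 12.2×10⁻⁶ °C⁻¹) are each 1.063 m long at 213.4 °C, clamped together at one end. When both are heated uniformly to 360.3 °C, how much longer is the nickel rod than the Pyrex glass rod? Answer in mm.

ΔT = 146.9 K
Pyrex glass: ΔL = 31×10⁻⁷ × 1.063 m × 146.9 = 4.8408×10⁻⁴ m = 0.48408 mm
nickel: ΔL = 12.2×10⁻⁶ × 1.063 m × 146.9 = 1.9051×10⁻³ m = 1.9051 mm
difference = 1.9051 − 0.48408 = 1.42102 mm

1.42 mm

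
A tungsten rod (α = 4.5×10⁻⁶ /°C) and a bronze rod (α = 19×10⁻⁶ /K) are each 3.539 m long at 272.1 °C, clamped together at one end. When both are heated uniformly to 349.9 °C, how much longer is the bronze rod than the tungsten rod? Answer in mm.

3.99 mm

ΔT = 77.8 K
tungsten: ΔL = 4.5×10⁻⁶ × 3.539 m × 77.8 = 1.2390×10⁻³ m = 1.2390 mm
bronze: ΔL = 19×10⁻⁶ × 3.539 m × 77.8 = 5.2313×10⁻³ m = 5.2313 mm
difference = 5.2313 − 1.2390 = 3.9923 mm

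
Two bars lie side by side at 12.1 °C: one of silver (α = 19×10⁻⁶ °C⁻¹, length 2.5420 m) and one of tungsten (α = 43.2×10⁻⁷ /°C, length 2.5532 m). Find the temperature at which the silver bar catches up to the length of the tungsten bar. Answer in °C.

Equal length when α₁L₁ΔT − α₂L₂ΔT = L₂ − L₁ = 1.12×10⁻² m
α₁L₁ = 4.8298×10⁻⁵, α₂L₂ = 1.1029824×10⁻⁵ → Δ(αL) = 3.7268176×10⁻⁵ m/K
ΔT = 1.12×10⁻² / 3.7268176×10⁻⁵ = 300.525 K, so T = 12.1 + 300.525 = 312.625 °C

T = 312.6 °C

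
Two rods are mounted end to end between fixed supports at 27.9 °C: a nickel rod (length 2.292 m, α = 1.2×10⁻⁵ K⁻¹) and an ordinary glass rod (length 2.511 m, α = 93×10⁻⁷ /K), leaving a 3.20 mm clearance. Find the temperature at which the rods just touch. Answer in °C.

Gap closes when ΔL₁ + ΔL₂ = 3.20 mm = 3.20×10⁻³ m
(α₁L₁ + α₂L₂)ΔT = g
α₁L₁ + α₂L₂ = 1.2×10⁻⁵×2.292 + 93×10⁻⁷×2.511 = 5.08563×10⁻⁵ m/K
ΔT = 3.20×10⁻³ / 5.08563×10⁻⁵ = 62.922 K
T = 27.9 + 62.922 = 90.822 °C

T = 90.8 °C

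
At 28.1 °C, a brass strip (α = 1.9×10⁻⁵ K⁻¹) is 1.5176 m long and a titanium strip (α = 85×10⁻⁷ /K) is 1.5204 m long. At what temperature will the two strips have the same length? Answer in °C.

Equal length when α₁L₁ΔT − α₂L₂ΔT = L₂ − L₁ = 2.80×10⁻³ m
α₁L₁ = 2.88344×10⁻⁵, α₂L₂ = 1.29234×10⁻⁵ → Δ(αL) = 1.5911×10⁻⁵ m/K
ΔT = 2.80×10⁻³ / 1.5911×10⁻⁵ = 175.979 K, so T = 28.1 + 175.979 = 204.079 °C

T = 204.1 °C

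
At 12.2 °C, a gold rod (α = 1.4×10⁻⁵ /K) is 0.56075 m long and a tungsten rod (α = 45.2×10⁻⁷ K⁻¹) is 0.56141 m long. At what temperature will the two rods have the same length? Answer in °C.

T = 136.4 °C

L₁(1 + α₁ΔT) = L₂(1 + α₂ΔT) ⇒ ΔT = (L₂ − L₁)/(α₁L₁ − α₂L₂)
L₂ − L₁ = 0.56141 − 0.56075 = 6.60×10⁻⁴ m
α₁L₁ − α₂L₂ = 1.4×10⁻⁵×0.56075 − 45.2×10⁻⁷×0.56141 = 5.3129268×10⁻⁶ m/K
ΔT = 6.60×10⁻⁴ / 5.3129268×10⁻⁶ = 124.225 K
T = 12.2 + 124.225 = 136.425 °C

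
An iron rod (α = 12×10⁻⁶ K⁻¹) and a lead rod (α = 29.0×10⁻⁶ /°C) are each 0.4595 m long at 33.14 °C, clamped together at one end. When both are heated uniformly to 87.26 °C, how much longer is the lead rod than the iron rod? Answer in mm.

ΔT = 54.12 K
iron: ΔL = 12×10⁻⁶ × 0.4595 m × 54.12 = 2.9842×10⁻⁴ m = 0.29842 mm
lead: ΔL = 29.0×10⁻⁶ × 0.4595 m × 54.12 = 7.2118×10⁻⁴ m = 0.72118 mm
difference = 0.72118 − 0.29842 = 0.42276 mm

0.423 mm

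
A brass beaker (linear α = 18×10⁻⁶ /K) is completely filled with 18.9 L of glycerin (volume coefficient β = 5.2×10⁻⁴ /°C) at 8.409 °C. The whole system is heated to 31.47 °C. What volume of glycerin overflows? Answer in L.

The beaker also expands: β_container ≈ 3α = 5.4×10⁻⁵ /K
Net overflow = V₀(β_liq − 3α_cont)ΔT
β − 3α = 5.20×10⁻⁴ − 5.4×10⁻⁵ = 4.66×10⁻⁴ /K; ΔT = 23.061 K
ΔV = 18.9 × 4.66×10⁻⁴ × 23.061 = 0.203 L

0.203 L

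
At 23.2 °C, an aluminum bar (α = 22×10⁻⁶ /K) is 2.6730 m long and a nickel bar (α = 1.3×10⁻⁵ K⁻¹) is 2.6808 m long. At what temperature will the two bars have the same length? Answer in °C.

T = 348.8 °C

Equal length when α₁L₁ΔT − α₂L₂ΔT = L₂ − L₁ = 7.80×10⁻³ m
α₁L₁ = 5.8806×10⁻⁵, α₂L₂ = 3.48504×10⁻⁵ → Δ(αL) = 2.39556×10⁻⁵ m/K
ΔT = 7.80×10⁻³ / 2.39556×10⁻⁵ = 325.602 K, so T = 23.2 + 325.602 = 348.802 °C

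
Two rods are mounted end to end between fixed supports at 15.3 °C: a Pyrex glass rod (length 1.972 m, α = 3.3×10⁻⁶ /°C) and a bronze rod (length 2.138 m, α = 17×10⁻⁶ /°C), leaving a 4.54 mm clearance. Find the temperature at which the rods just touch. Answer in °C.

T = 121 °C

α₁L₁ = 6.5076×10⁻⁶ m/K, α₂L₂ = 3.6346×10⁻⁵ m/K → total 4.28536×10⁻⁵ m/K
ΔT = g/(α₁L₁+α₂L₂) = 4.54×10⁻³ / 4.28536×10⁻⁵ = 105.94 K
T = 15.3 + 105.94 = 121.24 °C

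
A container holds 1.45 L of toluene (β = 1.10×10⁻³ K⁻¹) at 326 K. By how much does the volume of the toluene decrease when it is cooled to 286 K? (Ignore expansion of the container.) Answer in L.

|ΔT| = |286 − 326| = 40 K
ΔV = βV₀ΔT = (1.10×10⁻³)(1.45)(40) = 0.0638 L

ΔV = 0.0638 L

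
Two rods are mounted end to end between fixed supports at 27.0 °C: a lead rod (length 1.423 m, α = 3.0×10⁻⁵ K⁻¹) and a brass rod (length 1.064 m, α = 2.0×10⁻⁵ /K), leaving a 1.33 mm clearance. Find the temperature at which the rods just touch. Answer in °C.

T = 47.8 °C

Gap closes when ΔL₁ + ΔL₂ = 1.33 mm = 1.33×10⁻³ m
(α₁L₁ + α₂L₂)ΔT = g
α₁L₁ + α₂L₂ = 3.0×10⁻⁵×1.423 + 2.0×10⁻⁵×1.064 = 6.397×10⁻⁵ m/K
ΔT = 1.33×10⁻³ / 6.397×10⁻⁵ = 20.791 K
T = 27.0 + 20.791 = 47.791 °C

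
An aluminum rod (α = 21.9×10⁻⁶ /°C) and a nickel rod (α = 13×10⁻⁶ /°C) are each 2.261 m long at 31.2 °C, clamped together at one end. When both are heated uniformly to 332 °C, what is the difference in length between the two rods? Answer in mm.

6.05 mm

ΔT = 300.8 K
aluminum: ΔL = 21.9×10⁻⁶ × 2.261 m × 300.8 = 1.4894×10⁻² m = 14.894 mm
nickel: ΔL = 13×10⁻⁶ × 2.261 m × 300.8 = 8.8414×10⁻³ m = 8.8414 mm
difference = 14.894 − 8.8414 = 6.0526 mm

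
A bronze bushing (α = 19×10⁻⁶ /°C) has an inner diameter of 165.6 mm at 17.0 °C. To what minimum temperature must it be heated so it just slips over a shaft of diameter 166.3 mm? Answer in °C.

T = 239 °C

Required Δd = 166.3 − 165.6 = 0.7 mm
Δd = αd₀ΔT ⇒ ΔT = Δd/(αd₀) = 0.7 / (19×10⁻⁶ × 165.6) = 222.48 K
T_min = 17.0 + 222.48 = 239.48 °C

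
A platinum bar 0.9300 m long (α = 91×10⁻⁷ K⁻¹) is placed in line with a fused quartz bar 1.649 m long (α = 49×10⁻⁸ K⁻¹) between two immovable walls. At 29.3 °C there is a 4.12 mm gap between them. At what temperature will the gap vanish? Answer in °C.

Gap closes when ΔL₁ + ΔL₂ = 4.12 mm = 4.12×10⁻³ m
(α₁L₁ + α₂L₂)ΔT = g
α₁L₁ + α₂L₂ = 91×10⁻⁷×0.9300 + 49×10⁻⁸×1.649 = 9.27101×10⁻⁶ m/K
ΔT = 4.12×10⁻³ / 9.27101×10⁻⁶ = 444.40 K
T = 29.3 + 444.40 = 473.70 °C

T = 474 °C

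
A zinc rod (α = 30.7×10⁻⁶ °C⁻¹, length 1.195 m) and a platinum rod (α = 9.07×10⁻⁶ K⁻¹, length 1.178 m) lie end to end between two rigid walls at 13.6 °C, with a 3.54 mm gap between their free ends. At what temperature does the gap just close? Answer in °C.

T = 88.3 °C

α₁L₁ = 3.66865×10⁻⁵ m/K, α₂L₂ = 1.068446×10⁻⁵ m/K → total 4.737096×10⁻⁵ m/K
ΔT = g/(α₁L₁+α₂L₂) = 3.54×10⁻³ / 4.737096×10⁻⁵ = 74.729 K
T = 13.6 + 74.729 = 88.329 °C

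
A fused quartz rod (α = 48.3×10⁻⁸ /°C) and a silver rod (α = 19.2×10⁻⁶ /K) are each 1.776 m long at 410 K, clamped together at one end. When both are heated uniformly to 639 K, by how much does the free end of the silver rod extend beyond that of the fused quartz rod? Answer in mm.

7.61 mm

ΔT = 229 K
fused quartz: ΔL = 48.3×10⁻⁸ × 1.776 m × 229 = 1.9644×10⁻⁴ m = 0.19644 mm
silver: ΔL = 19.2×10⁻⁶ × 1.776 m × 229 = 7.8087×10⁻³ m = 7.8087 mm
difference = 7.8087 − 0.19644 = 7.61226 mm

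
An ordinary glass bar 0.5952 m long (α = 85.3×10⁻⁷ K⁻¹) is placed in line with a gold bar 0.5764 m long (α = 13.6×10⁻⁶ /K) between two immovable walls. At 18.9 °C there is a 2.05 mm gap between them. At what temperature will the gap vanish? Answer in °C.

Gap closes when ΔL₁ + ΔL₂ = 2.05 mm = 2.05×10⁻³ m
(α₁L₁ + α₂L₂)ΔT = g
α₁L₁ + α₂L₂ = 85.3×10⁻⁷×0.5952 + 13.6×10⁻⁶×0.5764 = 1.2916096×10⁻⁵ m/K
ΔT = 2.05×10⁻³ / 1.2916096×10⁻⁵ = 158.72 K
T = 18.9 + 158.72 = 177.62 °C

T = 178 °C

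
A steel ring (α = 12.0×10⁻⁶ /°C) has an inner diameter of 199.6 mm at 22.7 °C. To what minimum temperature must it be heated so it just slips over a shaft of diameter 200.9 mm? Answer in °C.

T = 565 °C

Required Δd = 200.9 − 199.6 = 1.3 mm
Δd = αd₀ΔT ⇒ ΔT = Δd/(αd₀) = 1.3 / (12.0×10⁻⁶ × 199.6) = 542.75 K
T_min = 22.7 + 542.75 = 565.45 °C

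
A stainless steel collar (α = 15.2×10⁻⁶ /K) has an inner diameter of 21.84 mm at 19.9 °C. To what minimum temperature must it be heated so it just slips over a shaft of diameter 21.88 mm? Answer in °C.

T = 140 °C

Required Δd = 21.88 − 21.84 = 0.04 mm
Δd = αd₀ΔT ⇒ ΔT = Δd/(αd₀) = 0.04 / (15.2×10⁻⁶ × 21.84) = 120.49 K
T_min = 19.9 + 120.49 = 140.39 °C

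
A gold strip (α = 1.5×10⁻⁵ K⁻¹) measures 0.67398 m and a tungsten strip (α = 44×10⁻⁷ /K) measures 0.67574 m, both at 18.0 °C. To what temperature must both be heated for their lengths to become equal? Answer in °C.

L₁(1 + α₁ΔT) = L₂(1 + α₂ΔT) ⇒ ΔT = (L₂ − L₁)/(α₁L₁ − α₂L₂)
L₂ − L₁ = 0.67574 − 0.67398 = 1.76×10⁻³ m
α₁L₁ − α₂L₂ = 1.5×10⁻⁵×0.67398 − 44×10⁻⁷×0.67574 = 7.136444×10⁻⁶ m/K
ΔT = 1.76×10⁻³ / 7.136444×10⁻⁶ = 246.621 K
T = 18.0 + 246.621 = 264.621 °C

T = 264.6 °C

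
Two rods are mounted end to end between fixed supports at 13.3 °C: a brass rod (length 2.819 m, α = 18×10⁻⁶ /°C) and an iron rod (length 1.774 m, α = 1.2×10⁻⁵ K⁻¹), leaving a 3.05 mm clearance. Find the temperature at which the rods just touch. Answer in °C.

α₁L₁ = 5.0742×10⁻⁵ m/K, α₂L₂ = 2.1288×10⁻⁵ m/K → total 7.203×10⁻⁵ m/K
ΔT = g/(α₁L₁+α₂L₂) = 3.05×10⁻³ / 7.203×10⁻⁵ = 42.343 K
T = 13.3 + 42.343 = 55.643 °C

T = 55.6 °C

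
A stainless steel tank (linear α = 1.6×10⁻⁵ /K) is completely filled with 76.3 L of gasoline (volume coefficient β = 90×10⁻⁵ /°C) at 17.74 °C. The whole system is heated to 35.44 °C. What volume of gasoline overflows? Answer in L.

The tank also expands: β_container ≈ 3α = 4.8×10⁻⁵ /K
Net overflow = V₀(β_liq − 3α_cont)ΔT
β − 3α = 9.00×10⁻⁴ − 4.8×10⁻⁵ = 8.52×10⁻⁴ /K; ΔT = 17.70 K
ΔV = 76.3 × 8.52×10⁻⁴ × 17.70 = 1.15 L

1.15 L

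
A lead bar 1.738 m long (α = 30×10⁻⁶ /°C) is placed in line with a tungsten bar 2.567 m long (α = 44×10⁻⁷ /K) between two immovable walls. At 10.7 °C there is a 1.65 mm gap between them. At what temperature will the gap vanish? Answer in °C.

T = 36.7 °C

α₁L₁ = 5.214×10⁻⁵ m/K, α₂L₂ = 1.12948×10⁻⁵ m/K → total 6.34348×10⁻⁵ m/K
ΔT = g/(α₁L₁+α₂L₂) = 1.65×10⁻³ / 6.34348×10⁻⁵ = 26.011 K
T = 10.7 + 26.011 = 36.711 °C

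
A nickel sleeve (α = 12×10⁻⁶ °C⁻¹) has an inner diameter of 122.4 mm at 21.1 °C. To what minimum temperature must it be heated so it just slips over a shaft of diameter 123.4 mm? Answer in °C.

Required Δd = 123.4 − 122.4 = 1.0 mm
Δd = αd₀ΔT ⇒ ΔT = Δd/(αd₀) = 1.0 / (12×10⁻⁶ × 122.4) = 680.83 K
T_min = 21.1 + 680.83 = 701.93 °C

T = 702 °C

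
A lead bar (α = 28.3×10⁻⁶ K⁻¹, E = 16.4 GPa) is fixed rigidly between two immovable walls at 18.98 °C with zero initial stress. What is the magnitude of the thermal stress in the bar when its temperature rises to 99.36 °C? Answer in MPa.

Fully constrained: the free strain ε = αΔT is blocked, so σ = Eε = EαΔT.
|ΔT| = 80.38 K
σ = 16.4×10⁹ × 28.3×10⁻⁶ × 80.38 = 3.73×10⁷ Pa

σ = 37.3 MPa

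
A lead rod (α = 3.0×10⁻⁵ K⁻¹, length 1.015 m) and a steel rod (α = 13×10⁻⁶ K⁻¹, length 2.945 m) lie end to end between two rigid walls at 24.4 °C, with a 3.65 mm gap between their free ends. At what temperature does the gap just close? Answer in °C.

T = 77.5 °C

Gap closes when ΔL₁ + ΔL₂ = 3.65 mm = 3.65×10⁻³ m
(α₁L₁ + α₂L₂)ΔT = g
α₁L₁ + α₂L₂ = 3.0×10⁻⁵×1.015 + 13×10⁻⁶×2.945 = 6.8735×10⁻⁵ m/K
ΔT = 3.65×10⁻³ / 6.8735×10⁻⁵ = 53.102 K
T = 24.4 + 53.102 = 77.502 °C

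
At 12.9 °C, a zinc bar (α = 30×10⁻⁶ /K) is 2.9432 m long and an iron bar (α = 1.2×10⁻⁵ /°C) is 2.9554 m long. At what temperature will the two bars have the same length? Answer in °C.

L₁(1 + α₁ΔT) = L₂(1 + α₂ΔT) ⇒ ΔT = (L₂ − L₁)/(α₁L₁ − α₂L₂)
L₂ − L₁ = 2.9554 − 2.9432 = 1.22×10⁻² m
α₁L₁ − α₂L₂ = 30×10⁻⁶×2.9432 − 1.2×10⁻⁵×2.9554 = 5.28312×10⁻⁵ m/K
ΔT = 1.22×10⁻² / 5.28312×10⁻⁵ = 230.924 K
T = 12.9 + 230.924 = 243.824 °C

T = 243.8 °C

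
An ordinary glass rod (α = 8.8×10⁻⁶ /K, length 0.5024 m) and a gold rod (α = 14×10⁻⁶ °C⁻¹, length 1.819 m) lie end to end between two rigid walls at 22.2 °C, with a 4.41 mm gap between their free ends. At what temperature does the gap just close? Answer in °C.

T = 170 °C

α₁L₁ = 4.42112×10⁻⁶ m/K, α₂L₂ = 2.5466×10⁻⁵ m/K → total 2.988712×10⁻⁵ m/K
ΔT = g/(α₁L₁+α₂L₂) = 4.41×10⁻³ / 2.988712×10⁻⁵ = 147.56 K
T = 22.2 + 147.56 = 169.76 °C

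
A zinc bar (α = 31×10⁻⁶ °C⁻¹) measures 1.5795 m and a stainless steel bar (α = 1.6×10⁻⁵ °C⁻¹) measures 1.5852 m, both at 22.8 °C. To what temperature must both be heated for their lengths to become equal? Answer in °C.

Equal length when α₁L₁ΔT − α₂L₂ΔT = L₂ − L₁ = 5.70×10⁻³ m
α₁L₁ = 4.89645×10⁻⁵, α₂L₂ = 2.53632×10⁻⁵ → Δ(αL) = 2.36013×10⁻⁵ m/K
ΔT = 5.70×10⁻³ / 2.36013×10⁻⁵ = 241.512 K, so T = 22.8 + 241.512 = 264.312 °C

T = 264.3 °C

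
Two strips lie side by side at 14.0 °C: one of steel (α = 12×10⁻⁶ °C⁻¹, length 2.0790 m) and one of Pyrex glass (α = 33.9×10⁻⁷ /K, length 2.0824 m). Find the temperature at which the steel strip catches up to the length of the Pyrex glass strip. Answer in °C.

T = 204.1 °C

L₁(1 + α₁ΔT) = L₂(1 + α₂ΔT) ⇒ ΔT = (L₂ − L₁)/(α₁L₁ − α₂L₂)
L₂ − L₁ = 2.0824 − 2.0790 = 3.40×10⁻³ m
α₁L₁ − α₂L₂ = 12×10⁻⁶×2.0790 − 33.9×10⁻⁷×2.0824 = 1.7888664×10⁻⁵ m/K
ΔT = 3.40×10⁻³ / 1.7888664×10⁻⁵ = 190.065 K
T = 14.0 + 190.065 = 204.065 °C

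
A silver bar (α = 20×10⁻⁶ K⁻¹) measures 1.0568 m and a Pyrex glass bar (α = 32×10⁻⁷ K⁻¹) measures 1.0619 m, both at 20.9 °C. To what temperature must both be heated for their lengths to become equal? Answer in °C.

T = 308.4 °C

L₁(1 + α₁ΔT) = L₂(1 + α₂ΔT) ⇒ ΔT = (L₂ − L₁)/(α₁L₁ − α₂L₂)
L₂ − L₁ = 1.0619 − 1.0568 = 5.10×10⁻³ m
α₁L₁ − α₂L₂ = 20×10⁻⁶×1.0568 − 32×10⁻⁷×1.0619 = 1.773792×10⁻⁵ m/K
ΔT = 5.10×10⁻³ / 1.773792×10⁻⁵ = 287.520 K
T = 20.9 + 287.520 = 308.420 °C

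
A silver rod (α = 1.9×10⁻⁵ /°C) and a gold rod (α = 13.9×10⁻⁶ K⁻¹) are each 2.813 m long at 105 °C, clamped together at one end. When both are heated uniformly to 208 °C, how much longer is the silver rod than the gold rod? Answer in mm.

1.48 mm

ΔT = 103 K
silver: ΔL = 1.9×10⁻⁵ × 2.813 m × 103 = 5.5050×10⁻³ m = 5.5050 mm
gold: ΔL = 13.9×10⁻⁶ × 2.813 m × 103 = 4.0274×10⁻³ m = 4.0274 mm
difference = 5.5050 − 4.0274 = 1.4776 mm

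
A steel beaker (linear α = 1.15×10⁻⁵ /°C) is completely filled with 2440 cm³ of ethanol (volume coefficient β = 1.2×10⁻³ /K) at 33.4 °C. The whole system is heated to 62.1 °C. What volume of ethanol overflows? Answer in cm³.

The beaker also expands: β_container ≈ 3α = 3.45×10⁻⁵ /K
Net overflow = V₀(β_liq − 3α_cont)ΔT
β − 3α = 1.20×10⁻³ − 3.45×10⁻⁵ = 1.1655×10⁻³ /K; ΔT = 28.7 K
ΔV = 2440 × 1.1655×10⁻³ × 28.7 = 81.6 cm³

81.6 cm³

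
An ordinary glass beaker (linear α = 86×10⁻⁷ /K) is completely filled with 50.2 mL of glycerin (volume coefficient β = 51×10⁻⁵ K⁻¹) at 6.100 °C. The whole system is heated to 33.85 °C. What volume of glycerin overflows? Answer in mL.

0.675 mL

The beaker also expands: β_container ≈ 3α = 2.58×10⁻⁵ /K
Net overflow = V₀(β_liq − 3α_cont)ΔT
β − 3α = 5.10×10⁻⁴ − 2.58×10⁻⁵ = 4.842×10⁻⁴ /K; ΔT = 27.750 K
ΔV = 50.2 × 4.842×10⁻⁴ × 27.750 = 0.675 mL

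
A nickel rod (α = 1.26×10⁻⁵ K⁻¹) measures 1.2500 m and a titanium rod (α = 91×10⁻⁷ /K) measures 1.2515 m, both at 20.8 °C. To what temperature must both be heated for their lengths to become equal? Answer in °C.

T = 364.7 °C

Equal length when α₁L₁ΔT − α₂L₂ΔT = L₂ − L₁ = 1.50×10⁻³ m
α₁L₁ = 1.575×10⁻⁵, α₂L₂ = 1.138865×10⁻⁵ → Δ(αL) = 4.36135×10⁻⁶ m/K
ΔT = 1.50×10⁻³ / 4.36135×10⁻⁶ = 343.930 K, so T = 20.8 + 343.930 = 364.730 °C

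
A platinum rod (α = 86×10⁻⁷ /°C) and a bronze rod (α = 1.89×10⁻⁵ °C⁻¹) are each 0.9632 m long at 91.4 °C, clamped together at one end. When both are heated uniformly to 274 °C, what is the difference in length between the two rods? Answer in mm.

ΔT = 182.6 K
platinum: ΔL = 86×10⁻⁷ × 0.9632 m × 182.6 = 1.5126×10⁻³ m = 1.5126 mm
bronze: ΔL = 1.89×10⁻⁵ × 0.9632 m × 182.6 = 3.3241×10⁻³ m = 3.3241 mm
difference = 3.3241 − 1.5126 = 1.8115 mm

1.81 mm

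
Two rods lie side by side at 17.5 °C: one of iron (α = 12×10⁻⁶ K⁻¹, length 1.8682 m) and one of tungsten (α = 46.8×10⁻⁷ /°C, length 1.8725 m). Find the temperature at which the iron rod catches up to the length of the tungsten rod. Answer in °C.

Equal length when α₁L₁ΔT − α₂L₂ΔT = L₂ − L₁ = 4.30×10⁻³ m
α₁L₁ = 2.24184×10⁻⁵, α₂L₂ = 8.7633×10⁻⁶ → Δ(αL) = 1.36551×10⁻⁵ m/K
ΔT = 4.30×10⁻³ / 1.36551×10⁻⁵ = 314.901 K, so T = 17.5 + 314.901 = 332.401 °C

T = 332.4 °C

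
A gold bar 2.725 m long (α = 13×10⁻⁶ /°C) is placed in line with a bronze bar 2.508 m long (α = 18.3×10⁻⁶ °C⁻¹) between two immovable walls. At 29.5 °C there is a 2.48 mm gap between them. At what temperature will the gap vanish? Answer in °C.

T = 60.0 °C

Gap closes when ΔL₁ + ΔL₂ = 2.48 mm = 2.48×10⁻³ m
(α₁L₁ + α₂L₂)ΔT = g
α₁L₁ + α₂L₂ = 13×10⁻⁶×2.725 + 18.3×10⁻⁶×2.508 = 8.13214×10⁻⁵ m/K
ΔT = 2.48×10⁻³ / 8.13214×10⁻⁵ = 30.496 K
T = 29.5 + 30.496 = 59.996 °C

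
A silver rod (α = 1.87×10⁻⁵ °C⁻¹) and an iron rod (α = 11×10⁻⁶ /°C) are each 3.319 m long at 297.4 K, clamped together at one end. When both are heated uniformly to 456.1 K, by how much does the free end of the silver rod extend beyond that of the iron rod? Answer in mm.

4.06 mm

ΔT = 158.7 K
silver: ΔL = 1.87×10⁻⁵ × 3.319 m × 158.7 = 9.8498×10⁻³ m = 9.8498 mm
iron: ΔL = 11×10⁻⁶ × 3.319 m × 158.7 = 5.7940×10⁻³ m = 5.7940 mm
difference = 9.8498 − 5.7940 = 4.0558 mm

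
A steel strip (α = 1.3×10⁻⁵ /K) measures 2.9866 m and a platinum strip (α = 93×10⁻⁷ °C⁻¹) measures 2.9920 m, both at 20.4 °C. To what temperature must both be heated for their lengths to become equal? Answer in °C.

T = 511.3 °C

Equal length when α₁L₁ΔT − α₂L₂ΔT = L₂ − L₁ = 5.40×10⁻³ m
α₁L₁ = 3.88258×10⁻⁵, α₂L₂ = 2.78256×10⁻⁵ → Δ(αL) = 1.10002×10⁻⁵ m/K
ΔT = 5.40×10⁻³ / 1.10002×10⁻⁵ = 490.900 K, so T = 20.4 + 490.900 = 511.300 °C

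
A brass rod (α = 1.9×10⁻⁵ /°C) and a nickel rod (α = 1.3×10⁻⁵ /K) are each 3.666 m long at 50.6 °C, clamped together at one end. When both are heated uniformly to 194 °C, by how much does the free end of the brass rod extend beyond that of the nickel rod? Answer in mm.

3.15 mm

ΔT = 143.4 K
brass: ΔL = 1.9×10⁻⁵ × 3.666 m × 143.4 = 9.9884×10⁻³ m = 9.9884 mm
nickel: ΔL = 1.3×10⁻⁵ × 3.666 m × 143.4 = 6.8342×10⁻³ m = 6.8342 mm
difference = 9.9884 − 6.8342 = 3.1542 mm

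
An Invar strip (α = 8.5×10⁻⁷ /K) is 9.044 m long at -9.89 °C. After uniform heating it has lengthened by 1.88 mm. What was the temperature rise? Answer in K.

ΔL = αL₀ΔT ⇒ ΔT = ΔL / (αL₀)
ΔT = 1.88×10⁻³ m / (8.5×10⁻⁷ × 9.044 m) = 244.56 K

ΔT = 245 K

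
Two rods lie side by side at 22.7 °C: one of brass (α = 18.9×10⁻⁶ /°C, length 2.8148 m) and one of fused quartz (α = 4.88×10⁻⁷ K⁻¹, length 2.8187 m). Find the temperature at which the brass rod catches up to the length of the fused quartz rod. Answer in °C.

T = 97.95 °C

L₁(1 + α₁ΔT) = L₂(1 + α₂ΔT) ⇒ ΔT = (L₂ − L₁)/(α₁L₁ − α₂L₂)
L₂ − L₁ = 2.8187 − 2.8148 = 3.90×10⁻³ m
α₁L₁ − α₂L₂ = 18.9×10⁻⁶×2.8148 − 4.88×10⁻⁷×2.8187 = 5.18241944×10⁻⁵ m/K
ΔT = 3.90×10⁻³ / 5.18241944×10⁻⁵ = 75.2544 K
T = 22.7 + 75.2544 = 97.9544 °C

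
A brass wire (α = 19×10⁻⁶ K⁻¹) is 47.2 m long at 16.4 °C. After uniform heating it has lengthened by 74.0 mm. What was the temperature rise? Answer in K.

ΔT = 82.5 K

ΔL = αL₀ΔT ⇒ ΔT = ΔL / (αL₀)
ΔT = 74.0×10⁻³ m / (19×10⁻⁶ × 47.2 m) = 82.516 K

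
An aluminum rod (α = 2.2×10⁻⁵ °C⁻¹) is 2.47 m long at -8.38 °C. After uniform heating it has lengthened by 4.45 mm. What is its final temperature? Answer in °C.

T = 73.5 °C

ΔL = αL₀ΔT ⇒ ΔT = ΔL / (αL₀)
ΔT = 4.45×10⁻³ m / (2.2×10⁻⁵ × 2.47 m) = 81.892 K
T = -8.38 + 81.892 = 73.512 °C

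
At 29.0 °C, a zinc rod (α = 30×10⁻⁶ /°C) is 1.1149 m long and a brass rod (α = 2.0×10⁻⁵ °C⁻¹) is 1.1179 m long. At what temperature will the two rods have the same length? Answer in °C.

T = 299.5 °C

L₁(1 + α₁ΔT) = L₂(1 + α₂ΔT) ⇒ ΔT = (L₂ − L₁)/(α₁L₁ − α₂L₂)
L₂ − L₁ = 1.1179 − 1.1149 = 3.00×10⁻³ m
α₁L₁ − α₂L₂ = 30×10⁻⁶×1.1149 − 2.0×10⁻⁵×1.1179 = 1.1089×10⁻⁵ m/K
ΔT = 3.00×10⁻³ / 1.1089×10⁻⁵ = 270.538 K
T = 29.0 + 270.538 = 299.538 °C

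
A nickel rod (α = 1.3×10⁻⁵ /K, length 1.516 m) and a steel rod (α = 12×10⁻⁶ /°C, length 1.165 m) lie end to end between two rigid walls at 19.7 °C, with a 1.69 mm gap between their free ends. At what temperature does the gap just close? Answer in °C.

T = 69.9 °C

α₁L₁ = 1.9708×10⁻⁵ m/K, α₂L₂ = 1.398×10⁻⁵ m/K → total 3.3688×10⁻⁵ m/K
ΔT = g/(α₁L₁+α₂L₂) = 1.69×10⁻³ / 3.3688×10⁻⁵ = 50.166 K
T = 19.7 + 50.166 = 69.866 °C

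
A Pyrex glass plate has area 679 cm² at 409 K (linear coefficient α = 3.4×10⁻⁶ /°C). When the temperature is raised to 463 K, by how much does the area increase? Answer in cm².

Area coefficient ≈ 2α; |ΔT| = 54 K
ΔA = 2αA₀ΔT = 2(3.4×10⁻⁶)(679)(54) = 0.249 cm²

ΔA = 0.249 cm²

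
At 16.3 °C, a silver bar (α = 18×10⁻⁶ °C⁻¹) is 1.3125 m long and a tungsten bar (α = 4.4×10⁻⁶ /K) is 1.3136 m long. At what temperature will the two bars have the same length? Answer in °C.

Equal length when α₁L₁ΔT − α₂L₂ΔT = L₂ − L₁ = 1.10×10⁻³ m
α₁L₁ = 2.3625×10⁻⁵, α₂L₂ = 5.77984×10⁻⁶ → Δ(αL) = 1.784516×10⁻⁵ m/K
ΔT = 1.10×10⁻³ / 1.784516×10⁻⁵ = 61.6414 K, so T = 16.3 + 61.6414 = 77.9414 °C

T = 77.94 °C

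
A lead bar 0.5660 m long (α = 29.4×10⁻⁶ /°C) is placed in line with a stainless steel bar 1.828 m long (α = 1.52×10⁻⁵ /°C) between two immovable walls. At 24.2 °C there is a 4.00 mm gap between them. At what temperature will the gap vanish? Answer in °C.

α₁L₁ = 1.66404×10⁻⁵ m/K, α₂L₂ = 2.77856×10⁻⁵ m/K → total 4.4426×10⁻⁵ m/K
ΔT = g/(α₁L₁+α₂L₂) = 4.00×10⁻³ / 4.4426×10⁻⁵ = 90.04 K
T = 24.2 + 90.04 = 114.24 °C

T = 114 °C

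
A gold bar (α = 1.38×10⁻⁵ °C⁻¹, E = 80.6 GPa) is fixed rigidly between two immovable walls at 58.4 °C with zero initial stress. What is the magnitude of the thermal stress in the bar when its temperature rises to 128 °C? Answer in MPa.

σ = 77.4 MPa

Fully constrained: the free strain ε = αΔT is blocked, so σ = Eε = EαΔT.
|ΔT| = 69.6 K
σ = 80.6×10⁹ × 1.38×10⁻⁵ × 69.6 = 7.74×10⁷ Pa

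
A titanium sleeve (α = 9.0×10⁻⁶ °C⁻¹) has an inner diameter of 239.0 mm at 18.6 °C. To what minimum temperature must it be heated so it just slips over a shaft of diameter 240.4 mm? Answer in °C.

Required Δd = 240.4 − 239.0 = 1.4 mm
Δd = αd₀ΔT ⇒ ΔT = Δd/(αd₀) = 1.4 / (9.0×10⁻⁶ × 239.0) = 650.86 K
T_min = 18.6 + 650.86 = 669.46 °C

T = 669 °C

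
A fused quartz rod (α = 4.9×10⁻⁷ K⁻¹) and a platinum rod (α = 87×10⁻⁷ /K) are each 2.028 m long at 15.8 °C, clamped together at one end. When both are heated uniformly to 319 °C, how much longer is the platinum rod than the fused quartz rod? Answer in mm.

5.05 mm

ΔT = 303.2 K
fused quartz: ΔL = 4.9×10⁻⁷ × 2.028 m × 303.2 = 3.0130×10⁻⁴ m = 0.30130 mm
platinum: ΔL = 87×10⁻⁷ × 2.028 m × 303.2 = 5.3495×10⁻³ m = 5.3495 mm
difference = 5.3495 − 0.30130 = 5.0482 mm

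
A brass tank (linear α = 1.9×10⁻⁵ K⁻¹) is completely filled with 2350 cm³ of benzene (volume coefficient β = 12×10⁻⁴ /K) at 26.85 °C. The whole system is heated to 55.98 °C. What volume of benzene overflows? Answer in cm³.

78.2 cm³

The tank also expands: β_container ≈ 3α = 5.7×10⁻⁵ /K
Net overflow = V₀(β_liq − 3α_cont)ΔT
β − 3α = 1.20×10⁻³ − 5.7×10⁻⁵ = 1.143×10⁻³ /K; ΔT = 29.13 K
ΔV = 2350 × 1.143×10⁻³ × 29.13 = 78.2 cm³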